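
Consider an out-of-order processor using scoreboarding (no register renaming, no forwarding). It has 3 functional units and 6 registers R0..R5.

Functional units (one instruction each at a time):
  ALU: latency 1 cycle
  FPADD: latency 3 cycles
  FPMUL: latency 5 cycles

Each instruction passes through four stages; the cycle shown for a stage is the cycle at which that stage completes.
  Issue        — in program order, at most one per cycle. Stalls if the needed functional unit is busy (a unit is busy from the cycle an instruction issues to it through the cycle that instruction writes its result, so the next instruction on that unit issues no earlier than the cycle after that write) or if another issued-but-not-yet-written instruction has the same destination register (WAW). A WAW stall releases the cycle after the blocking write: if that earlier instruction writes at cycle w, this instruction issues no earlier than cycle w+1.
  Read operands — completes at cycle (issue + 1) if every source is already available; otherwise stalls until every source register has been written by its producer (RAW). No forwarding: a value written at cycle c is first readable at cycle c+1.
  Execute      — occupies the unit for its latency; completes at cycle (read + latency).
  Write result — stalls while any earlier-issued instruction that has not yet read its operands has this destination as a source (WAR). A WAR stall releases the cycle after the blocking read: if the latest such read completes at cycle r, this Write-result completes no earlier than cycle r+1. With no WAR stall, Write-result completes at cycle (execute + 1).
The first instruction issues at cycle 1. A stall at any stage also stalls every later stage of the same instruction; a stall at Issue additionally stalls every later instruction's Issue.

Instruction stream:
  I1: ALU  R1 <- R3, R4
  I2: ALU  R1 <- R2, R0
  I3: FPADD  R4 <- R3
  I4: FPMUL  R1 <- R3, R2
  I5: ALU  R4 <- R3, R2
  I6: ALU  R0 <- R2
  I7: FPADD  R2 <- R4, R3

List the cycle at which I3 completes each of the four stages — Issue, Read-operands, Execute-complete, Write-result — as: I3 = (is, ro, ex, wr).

cycle 1: I1 dispatched to ALU
cycle 2: I1 operands ready
cycle 3: I1 complete
cycle 4: R1←I1
cycle 5: I2 dispatched to ALU
cycle 6: I2 operands ready; I3 dispatched to FPADD
cycle 7: I2 complete; I3 operands ready
cycle 8: R1←I2
cycle 9: I4 dispatched to FPMUL
cycle 10: I3 complete; I4 operands ready
cycle 11: R4←I3
cycle 12: I5 dispatched to ALU
cycle 13: I5 operands ready
cycle 14: I5 complete
cycle 15: I4 complete; R4←I5
cycle 16: R1←I4; I6 dispatched to ALU
cycle 17: I6 operands ready; I7 dispatched to FPADD
cycle 18: I6 complete; I7 operands ready
cycle 19: R0←I6
cycle 21: I7 complete
cycle 22: R2←I7

I3 = (6, 7, 10, 11)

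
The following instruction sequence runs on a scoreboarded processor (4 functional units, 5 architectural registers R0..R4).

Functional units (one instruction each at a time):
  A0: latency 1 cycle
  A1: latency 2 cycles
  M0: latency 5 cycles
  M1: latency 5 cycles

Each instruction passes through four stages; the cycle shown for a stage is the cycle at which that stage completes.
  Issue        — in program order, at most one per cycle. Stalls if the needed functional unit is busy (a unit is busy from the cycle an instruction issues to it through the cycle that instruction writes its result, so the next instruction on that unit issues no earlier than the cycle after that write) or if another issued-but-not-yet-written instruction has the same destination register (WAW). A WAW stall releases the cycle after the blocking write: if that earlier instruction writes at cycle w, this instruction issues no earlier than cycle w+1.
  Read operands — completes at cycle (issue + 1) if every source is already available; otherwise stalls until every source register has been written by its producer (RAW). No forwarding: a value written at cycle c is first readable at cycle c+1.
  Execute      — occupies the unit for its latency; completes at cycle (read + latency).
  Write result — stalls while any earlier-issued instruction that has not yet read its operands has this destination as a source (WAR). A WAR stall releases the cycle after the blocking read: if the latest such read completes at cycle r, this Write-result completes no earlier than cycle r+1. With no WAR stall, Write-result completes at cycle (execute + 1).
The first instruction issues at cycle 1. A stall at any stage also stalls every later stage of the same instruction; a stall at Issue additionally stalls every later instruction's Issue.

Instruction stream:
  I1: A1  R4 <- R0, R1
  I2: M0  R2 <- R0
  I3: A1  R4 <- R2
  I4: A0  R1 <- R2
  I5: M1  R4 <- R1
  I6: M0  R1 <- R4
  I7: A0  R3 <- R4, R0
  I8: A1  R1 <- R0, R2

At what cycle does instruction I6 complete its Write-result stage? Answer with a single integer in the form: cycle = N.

cycle = 28

[I1] 1/2/4/5
[I2] 2/3/8/9
[I3] 6/10/12/13  (struct: A1 busy until I1 writes@5; RAW R2: wait I2 write@9)
[I4] 7/10/11/12  (RAW R2: wait I2 write@9)
[I5] 14/15/20/21  (WAW R4: wait I3 write@13)
[I6] 15/22/27/28  (RAW R4: wait I5 write@21)
[I7] 16/22/23/24  (RAW R4: wait I5 write@21)
[I8] 29/30/32/33  (WAW R1: wait I6 write@28)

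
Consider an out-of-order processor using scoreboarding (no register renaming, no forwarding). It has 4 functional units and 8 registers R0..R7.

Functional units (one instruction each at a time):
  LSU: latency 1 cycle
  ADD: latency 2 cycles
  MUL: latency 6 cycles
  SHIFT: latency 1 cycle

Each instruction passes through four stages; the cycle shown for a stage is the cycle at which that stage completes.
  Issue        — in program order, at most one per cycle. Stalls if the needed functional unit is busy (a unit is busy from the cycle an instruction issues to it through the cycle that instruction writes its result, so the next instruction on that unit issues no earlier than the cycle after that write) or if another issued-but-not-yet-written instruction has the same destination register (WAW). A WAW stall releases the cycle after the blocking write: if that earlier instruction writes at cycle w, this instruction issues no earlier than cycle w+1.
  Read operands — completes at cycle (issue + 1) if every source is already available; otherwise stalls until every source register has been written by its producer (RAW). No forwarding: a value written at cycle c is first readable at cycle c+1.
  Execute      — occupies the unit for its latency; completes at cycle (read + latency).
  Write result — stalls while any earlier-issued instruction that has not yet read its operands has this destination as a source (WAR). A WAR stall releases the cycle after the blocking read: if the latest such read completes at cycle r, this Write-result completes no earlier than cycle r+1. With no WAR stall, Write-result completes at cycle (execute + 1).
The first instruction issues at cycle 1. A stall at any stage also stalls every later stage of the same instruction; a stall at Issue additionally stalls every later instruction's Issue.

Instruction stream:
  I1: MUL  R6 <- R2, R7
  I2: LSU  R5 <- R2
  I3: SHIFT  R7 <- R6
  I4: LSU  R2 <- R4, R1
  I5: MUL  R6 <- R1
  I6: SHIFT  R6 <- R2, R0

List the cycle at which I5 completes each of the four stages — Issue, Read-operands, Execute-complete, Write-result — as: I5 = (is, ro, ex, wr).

[1] I1→MUL
[2] I1 RO · I2→LSU
[3] I2 RO · I3→SHIFT
[4] I2 EX
[5] I2 WR R5
[6] I4→LSU
[7] I4 RO
[8] I1 EX · I4 EX
[9] I1 WR R6 · I4 WR R2
[10] I3 RO · I5→MUL
[11] I3 EX · I5 RO
[12] I3 WR R7
[17] I5 EX
[18] I5 WR R6
[19] I6→SHIFT
[20] I6 RO
[21] I6 EX
[22] I6 WR R6

I5 = (10, 11, 17, 18)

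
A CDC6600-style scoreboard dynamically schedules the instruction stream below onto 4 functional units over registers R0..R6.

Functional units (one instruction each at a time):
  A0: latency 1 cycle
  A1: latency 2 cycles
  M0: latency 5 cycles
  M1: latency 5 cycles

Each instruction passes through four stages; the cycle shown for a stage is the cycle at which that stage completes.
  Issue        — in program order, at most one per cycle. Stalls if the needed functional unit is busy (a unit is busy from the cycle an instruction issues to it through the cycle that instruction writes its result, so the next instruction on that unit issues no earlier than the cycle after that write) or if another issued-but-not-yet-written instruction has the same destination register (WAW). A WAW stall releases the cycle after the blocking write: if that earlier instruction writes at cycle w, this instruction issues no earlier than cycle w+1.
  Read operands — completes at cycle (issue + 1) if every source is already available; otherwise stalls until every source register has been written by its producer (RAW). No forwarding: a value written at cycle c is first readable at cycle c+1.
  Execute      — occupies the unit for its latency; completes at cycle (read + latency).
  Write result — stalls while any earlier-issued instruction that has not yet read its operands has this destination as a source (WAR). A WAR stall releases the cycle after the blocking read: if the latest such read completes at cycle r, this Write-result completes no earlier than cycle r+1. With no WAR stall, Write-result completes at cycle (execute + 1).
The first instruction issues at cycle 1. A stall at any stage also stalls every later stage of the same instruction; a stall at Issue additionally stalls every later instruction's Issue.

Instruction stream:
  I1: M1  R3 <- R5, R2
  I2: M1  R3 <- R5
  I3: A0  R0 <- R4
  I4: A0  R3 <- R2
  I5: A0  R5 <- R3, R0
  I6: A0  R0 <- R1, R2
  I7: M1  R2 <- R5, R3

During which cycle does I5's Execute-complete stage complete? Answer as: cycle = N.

I1: IS=1 RO=2 EX=7 WR=8
I2: IS=9 RO=10 EX=15 WR=16  [struct: M1 busy until I1 writes@8]
I3: IS=10 RO=11 EX=12 WR=13
I4: IS=17 RO=18 EX=19 WR=20  [WAW R3: wait I2 write@16]
I5: IS=21 RO=22 EX=23 WR=24  [struct: A0 busy until I4 writes@20]
I6: IS=25 RO=26 EX=27 WR=28  [struct: A0 busy until I5 writes@24]
I7: IS=26 RO=27 EX=32 WR=33

cycle = 23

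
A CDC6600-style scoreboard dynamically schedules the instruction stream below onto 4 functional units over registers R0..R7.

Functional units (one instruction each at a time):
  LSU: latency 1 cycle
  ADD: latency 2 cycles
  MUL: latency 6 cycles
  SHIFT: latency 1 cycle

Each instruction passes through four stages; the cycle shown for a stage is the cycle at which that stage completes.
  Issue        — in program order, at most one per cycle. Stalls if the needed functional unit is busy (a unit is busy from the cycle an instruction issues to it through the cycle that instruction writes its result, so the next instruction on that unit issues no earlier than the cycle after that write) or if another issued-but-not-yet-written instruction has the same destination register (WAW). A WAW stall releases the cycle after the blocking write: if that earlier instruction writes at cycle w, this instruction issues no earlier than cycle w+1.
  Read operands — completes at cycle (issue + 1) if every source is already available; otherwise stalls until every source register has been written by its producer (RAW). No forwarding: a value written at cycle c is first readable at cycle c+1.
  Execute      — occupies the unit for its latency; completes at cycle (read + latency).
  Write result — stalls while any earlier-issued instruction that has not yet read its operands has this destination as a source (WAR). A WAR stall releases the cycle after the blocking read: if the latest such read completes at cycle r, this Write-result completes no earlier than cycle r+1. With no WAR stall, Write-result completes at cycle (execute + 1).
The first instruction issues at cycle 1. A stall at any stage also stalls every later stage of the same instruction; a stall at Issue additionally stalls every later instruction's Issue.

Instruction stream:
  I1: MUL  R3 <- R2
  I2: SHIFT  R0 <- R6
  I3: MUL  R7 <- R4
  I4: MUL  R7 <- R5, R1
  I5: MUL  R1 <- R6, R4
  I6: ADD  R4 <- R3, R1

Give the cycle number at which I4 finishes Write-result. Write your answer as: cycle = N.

I1: IS=1 RO=2 EX=8 WR=9
I2: IS=2 RO=3 EX=4 WR=5
I3: IS=10 RO=11 EX=17 WR=18  [struct: MUL busy until I1 writes@9]
I4: IS=19 RO=20 EX=26 WR=27  [struct: MUL busy until I3 writes@18]
I5: IS=28 RO=29 EX=35 WR=36  [struct: MUL busy until I4 writes@27]
I6: IS=29 RO=37 EX=39 WR=40  [RAW R1: wait I5 write@36]

cycle = 27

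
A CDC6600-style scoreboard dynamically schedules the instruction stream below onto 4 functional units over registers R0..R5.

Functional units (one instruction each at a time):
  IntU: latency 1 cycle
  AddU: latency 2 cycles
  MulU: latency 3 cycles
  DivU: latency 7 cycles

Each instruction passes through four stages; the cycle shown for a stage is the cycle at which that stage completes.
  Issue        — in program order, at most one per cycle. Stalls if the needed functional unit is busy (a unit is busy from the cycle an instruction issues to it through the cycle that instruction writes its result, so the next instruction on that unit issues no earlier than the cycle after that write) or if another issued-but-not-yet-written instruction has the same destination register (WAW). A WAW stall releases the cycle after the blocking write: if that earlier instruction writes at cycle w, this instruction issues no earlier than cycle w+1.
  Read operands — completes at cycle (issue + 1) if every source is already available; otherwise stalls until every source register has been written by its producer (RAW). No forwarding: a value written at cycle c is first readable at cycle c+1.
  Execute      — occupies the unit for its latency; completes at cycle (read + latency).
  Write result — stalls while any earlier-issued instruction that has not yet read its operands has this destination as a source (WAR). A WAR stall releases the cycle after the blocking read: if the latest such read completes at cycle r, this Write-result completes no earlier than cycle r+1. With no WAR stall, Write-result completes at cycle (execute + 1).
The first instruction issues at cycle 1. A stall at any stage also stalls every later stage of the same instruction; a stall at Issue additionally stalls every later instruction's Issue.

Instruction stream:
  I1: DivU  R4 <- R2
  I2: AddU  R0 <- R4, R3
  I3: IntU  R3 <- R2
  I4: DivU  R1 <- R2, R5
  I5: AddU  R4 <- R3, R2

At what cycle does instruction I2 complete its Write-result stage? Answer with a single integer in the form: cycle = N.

cycle = 14

  I1 | 1 | 2 | 9 | 10
  I2 | 2 | 11 | 13 | 14   RAW R4: wait I1 write@10
  I3 | 3 | 4 | 5 | 12   WAR R3: wait I2 read@11
  I4 | 11 | 12 | 19 | 20   struct: DivU busy until I1 writes@10
  I5 | 15 | 16 | 18 | 19   struct: AddU busy until I2 writes@14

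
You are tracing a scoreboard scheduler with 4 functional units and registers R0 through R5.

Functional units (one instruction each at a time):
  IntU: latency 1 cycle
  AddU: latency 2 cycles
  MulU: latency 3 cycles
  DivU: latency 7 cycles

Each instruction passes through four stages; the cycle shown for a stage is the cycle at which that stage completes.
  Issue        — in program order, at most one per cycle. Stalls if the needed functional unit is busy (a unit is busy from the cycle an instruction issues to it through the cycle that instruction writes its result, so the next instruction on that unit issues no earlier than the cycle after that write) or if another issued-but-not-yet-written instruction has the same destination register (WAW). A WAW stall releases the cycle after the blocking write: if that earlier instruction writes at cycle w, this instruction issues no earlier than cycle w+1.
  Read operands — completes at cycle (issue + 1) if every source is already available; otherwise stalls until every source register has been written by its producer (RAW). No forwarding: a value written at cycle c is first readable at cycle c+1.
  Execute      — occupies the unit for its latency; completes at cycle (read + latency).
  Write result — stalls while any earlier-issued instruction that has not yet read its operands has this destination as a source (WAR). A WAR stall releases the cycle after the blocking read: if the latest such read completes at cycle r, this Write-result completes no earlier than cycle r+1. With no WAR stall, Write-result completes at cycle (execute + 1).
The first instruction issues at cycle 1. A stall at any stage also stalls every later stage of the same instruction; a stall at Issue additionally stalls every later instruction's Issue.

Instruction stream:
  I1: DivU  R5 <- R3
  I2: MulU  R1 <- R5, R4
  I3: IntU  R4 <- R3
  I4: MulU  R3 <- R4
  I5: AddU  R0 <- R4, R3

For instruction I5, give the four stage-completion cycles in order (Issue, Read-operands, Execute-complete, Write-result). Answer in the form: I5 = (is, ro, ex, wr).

I1 -> (1, 2, 9, 10)
I2 -> (2, 11, 14, 15)  // RAW R5: wait I1 write@10
I3 -> (3, 4, 5, 12)  // WAR R4: wait I2 read@11
I4 -> (16, 17, 20, 21)  // struct: MulU busy until I2 writes@15
I5 -> (17, 22, 24, 25)  // RAW R3: wait I4 write@21

I5 = (17, 22, 24, 25)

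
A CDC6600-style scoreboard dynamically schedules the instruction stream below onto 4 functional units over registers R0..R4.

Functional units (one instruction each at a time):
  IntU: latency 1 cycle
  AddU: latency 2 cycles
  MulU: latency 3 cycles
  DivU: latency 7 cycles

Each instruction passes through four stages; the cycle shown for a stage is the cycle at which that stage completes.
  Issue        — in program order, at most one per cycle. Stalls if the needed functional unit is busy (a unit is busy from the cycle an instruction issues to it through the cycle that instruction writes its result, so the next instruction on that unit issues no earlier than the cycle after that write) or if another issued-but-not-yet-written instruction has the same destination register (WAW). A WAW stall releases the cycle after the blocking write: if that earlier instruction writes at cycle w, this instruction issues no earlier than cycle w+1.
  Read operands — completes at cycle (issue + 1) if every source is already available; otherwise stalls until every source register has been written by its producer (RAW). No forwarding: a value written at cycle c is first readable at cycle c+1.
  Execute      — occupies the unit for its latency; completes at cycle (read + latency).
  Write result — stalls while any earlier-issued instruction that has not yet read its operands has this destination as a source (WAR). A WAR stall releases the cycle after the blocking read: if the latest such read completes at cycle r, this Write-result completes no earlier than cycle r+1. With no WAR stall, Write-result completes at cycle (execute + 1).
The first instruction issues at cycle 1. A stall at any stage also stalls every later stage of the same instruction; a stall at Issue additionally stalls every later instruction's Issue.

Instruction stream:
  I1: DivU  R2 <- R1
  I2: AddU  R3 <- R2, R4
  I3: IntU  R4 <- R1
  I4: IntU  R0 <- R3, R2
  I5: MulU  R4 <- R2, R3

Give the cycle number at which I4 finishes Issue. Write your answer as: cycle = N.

1) issue 1, read 2, done 9, write 10
2) issue 2, read 11, done 13, write 14  <RAW R2: wait I1 write@10>
3) issue 3, read 4, done 5, write 12  <WAR R4: wait I2 read@11>
4) issue 13, read 15, done 16, write 17  <struct: IntU busy until I3 writes@12 / RAW R3: wait I2 write@14>
5) issue 14, read 15, done 18, write 19

cycle = 13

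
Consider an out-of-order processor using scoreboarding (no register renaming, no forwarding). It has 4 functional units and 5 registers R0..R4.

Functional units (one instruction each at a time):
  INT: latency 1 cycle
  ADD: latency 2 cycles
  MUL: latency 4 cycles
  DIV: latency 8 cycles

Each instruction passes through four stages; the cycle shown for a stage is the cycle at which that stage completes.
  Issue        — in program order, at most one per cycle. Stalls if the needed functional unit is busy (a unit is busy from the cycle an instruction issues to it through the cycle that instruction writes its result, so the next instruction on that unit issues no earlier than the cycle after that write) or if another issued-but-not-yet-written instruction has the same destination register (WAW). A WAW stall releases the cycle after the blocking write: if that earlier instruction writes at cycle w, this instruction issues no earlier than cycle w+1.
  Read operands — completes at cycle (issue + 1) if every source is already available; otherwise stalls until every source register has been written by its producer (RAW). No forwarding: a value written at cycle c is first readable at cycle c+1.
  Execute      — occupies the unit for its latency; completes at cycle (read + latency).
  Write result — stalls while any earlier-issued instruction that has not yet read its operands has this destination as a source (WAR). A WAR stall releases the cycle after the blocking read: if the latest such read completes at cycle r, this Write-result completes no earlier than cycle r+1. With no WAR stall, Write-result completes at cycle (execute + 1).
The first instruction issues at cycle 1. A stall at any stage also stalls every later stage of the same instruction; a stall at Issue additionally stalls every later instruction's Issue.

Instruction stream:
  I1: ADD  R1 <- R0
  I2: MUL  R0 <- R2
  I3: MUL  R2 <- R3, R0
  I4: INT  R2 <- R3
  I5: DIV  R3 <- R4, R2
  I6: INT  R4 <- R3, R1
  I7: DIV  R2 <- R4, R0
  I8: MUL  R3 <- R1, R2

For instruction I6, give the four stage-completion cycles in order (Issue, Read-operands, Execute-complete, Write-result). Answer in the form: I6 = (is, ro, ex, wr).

I1  is:1  ro:2  ex:4  wr:5
I2  is:2  ro:3  ex:7  wr:8
I3  is:9  ro:10  ex:14  wr:15  — struct: MUL busy until I2 writes@8
I4  is:16  ro:17  ex:18  wr:19  — WAW R2: wait I3 write@15
I5  is:17  ro:20  ex:28  wr:29  — RAW R2: wait I4 write@19
I6  is:20  ro:30  ex:31  wr:32  — struct: INT busy until I4 writes@19, RAW R3: wait I5 write@29
I7  is:30  ro:33  ex:41  wr:42  — struct: DIV busy until I5 writes@29, RAW R4: wait I6 write@32
I8  is:31  ro:43  ex:47  wr:48  — RAW R2: wait I7 write@42

I6 = (20, 30, 31, 32)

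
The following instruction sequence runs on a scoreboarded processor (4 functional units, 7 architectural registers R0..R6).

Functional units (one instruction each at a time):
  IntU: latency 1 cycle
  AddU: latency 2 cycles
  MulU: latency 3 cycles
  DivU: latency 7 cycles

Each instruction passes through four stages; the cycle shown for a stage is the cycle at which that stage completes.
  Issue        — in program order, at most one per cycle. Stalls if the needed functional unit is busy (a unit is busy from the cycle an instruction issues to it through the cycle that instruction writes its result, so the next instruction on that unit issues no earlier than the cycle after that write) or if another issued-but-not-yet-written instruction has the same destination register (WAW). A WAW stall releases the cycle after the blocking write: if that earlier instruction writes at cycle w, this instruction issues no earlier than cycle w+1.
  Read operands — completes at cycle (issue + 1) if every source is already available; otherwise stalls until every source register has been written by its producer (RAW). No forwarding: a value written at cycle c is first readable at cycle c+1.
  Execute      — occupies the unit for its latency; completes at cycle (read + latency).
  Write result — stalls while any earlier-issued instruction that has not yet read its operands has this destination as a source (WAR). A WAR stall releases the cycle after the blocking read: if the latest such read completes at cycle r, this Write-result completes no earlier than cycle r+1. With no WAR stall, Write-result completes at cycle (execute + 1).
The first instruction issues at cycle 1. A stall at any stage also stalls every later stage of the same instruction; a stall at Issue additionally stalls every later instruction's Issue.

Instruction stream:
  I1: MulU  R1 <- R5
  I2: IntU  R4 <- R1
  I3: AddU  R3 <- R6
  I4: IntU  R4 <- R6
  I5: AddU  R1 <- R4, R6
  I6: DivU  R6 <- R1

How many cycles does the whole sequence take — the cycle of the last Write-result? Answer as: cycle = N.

t=1  I1 issues→MulU
t=2  I1 reads | I2 issues→IntU
t=3  I3 issues→AddU
t=4  I3 reads
t=5  I1 exec-done
t=6  I1 writes R1 | I3 exec-done
t=7  I2 reads | I3 writes R3
t=8  I2 exec-done
t=9  I2 writes R4
t=10  I4 issues→IntU
t=11  I4 reads | I5 issues→AddU
t=12  I4 exec-done | I6 issues→DivU
t=13  I4 writes R4
t=14  I5 reads
t=16  I5 exec-done
t=17  I5 writes R1
t=18  I6 reads
t=25  I6 exec-done
t=26  I6 writes R6

cycle = 26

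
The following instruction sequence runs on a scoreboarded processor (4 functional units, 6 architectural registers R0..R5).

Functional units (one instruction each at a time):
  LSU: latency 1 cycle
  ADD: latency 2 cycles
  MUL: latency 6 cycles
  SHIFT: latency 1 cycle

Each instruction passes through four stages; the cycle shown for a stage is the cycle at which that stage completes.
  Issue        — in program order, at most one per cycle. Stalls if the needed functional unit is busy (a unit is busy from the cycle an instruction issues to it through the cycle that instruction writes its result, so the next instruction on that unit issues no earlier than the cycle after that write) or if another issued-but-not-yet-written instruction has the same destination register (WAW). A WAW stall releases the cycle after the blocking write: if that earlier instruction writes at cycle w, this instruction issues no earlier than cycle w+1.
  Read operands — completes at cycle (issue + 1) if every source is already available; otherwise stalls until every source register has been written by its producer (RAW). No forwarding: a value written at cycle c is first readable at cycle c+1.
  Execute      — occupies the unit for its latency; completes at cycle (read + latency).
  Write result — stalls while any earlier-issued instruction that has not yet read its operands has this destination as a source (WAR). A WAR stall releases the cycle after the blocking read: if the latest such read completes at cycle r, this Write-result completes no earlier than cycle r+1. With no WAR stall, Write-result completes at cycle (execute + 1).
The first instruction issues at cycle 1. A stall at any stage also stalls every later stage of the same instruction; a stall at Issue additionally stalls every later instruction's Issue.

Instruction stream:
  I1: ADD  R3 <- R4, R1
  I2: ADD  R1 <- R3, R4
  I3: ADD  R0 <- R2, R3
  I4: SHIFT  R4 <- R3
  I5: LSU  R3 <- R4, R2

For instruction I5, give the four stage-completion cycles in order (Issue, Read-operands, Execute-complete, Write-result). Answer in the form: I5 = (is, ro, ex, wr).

I5 = (13, 16, 17, 18)

1) issue 1, read 2, done 4, write 5
2) issue 6, read 7, done 9, write 10  <struct: ADD busy until I1 writes@5>
3) issue 11, read 12, done 14, write 15  <struct: ADD busy until I2 writes@10>
4) issue 12, read 13, done 14, write 15
5) issue 13, read 16, done 17, write 18  <RAW R4: wait I4 write@15>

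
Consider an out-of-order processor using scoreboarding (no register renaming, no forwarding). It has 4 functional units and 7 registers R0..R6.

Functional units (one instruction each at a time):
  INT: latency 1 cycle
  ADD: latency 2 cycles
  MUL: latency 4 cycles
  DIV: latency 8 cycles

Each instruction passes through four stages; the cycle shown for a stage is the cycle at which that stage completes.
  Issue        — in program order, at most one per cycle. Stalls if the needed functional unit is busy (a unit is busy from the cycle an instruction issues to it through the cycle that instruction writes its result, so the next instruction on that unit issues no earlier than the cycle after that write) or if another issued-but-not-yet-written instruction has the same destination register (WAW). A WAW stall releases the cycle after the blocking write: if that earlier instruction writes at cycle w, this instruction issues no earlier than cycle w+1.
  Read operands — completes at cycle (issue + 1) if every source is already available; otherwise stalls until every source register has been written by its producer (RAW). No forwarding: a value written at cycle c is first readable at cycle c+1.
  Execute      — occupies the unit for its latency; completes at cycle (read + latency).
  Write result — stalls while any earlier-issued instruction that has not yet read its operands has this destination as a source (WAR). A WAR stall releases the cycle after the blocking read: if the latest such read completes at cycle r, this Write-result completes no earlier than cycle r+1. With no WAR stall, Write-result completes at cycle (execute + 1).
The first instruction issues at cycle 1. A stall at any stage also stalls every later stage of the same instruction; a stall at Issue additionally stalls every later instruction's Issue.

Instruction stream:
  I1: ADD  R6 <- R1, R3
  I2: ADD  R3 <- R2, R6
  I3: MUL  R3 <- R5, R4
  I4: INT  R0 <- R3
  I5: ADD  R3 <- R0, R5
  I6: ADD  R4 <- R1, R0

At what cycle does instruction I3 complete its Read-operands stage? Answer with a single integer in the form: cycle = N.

[1] I1→ADD
[2] I1 RO
[4] I1 EX
[5] I1 WR R6
[6] I2→ADD
[7] I2 RO
[9] I2 EX
[10] I2 WR R3
[11] I3→MUL
[12] I3 RO; I4→INT
[16] I3 EX
[17] I3 WR R3
[18] I4 RO; I5→ADD
[19] I4 EX
[20] I4 WR R0
[21] I5 RO
[23] I5 EX
[24] I5 WR R3
[25] I6→ADD
[26] I6 RO
[28] I6 EX
[29] I6 WR R4

cycle = 12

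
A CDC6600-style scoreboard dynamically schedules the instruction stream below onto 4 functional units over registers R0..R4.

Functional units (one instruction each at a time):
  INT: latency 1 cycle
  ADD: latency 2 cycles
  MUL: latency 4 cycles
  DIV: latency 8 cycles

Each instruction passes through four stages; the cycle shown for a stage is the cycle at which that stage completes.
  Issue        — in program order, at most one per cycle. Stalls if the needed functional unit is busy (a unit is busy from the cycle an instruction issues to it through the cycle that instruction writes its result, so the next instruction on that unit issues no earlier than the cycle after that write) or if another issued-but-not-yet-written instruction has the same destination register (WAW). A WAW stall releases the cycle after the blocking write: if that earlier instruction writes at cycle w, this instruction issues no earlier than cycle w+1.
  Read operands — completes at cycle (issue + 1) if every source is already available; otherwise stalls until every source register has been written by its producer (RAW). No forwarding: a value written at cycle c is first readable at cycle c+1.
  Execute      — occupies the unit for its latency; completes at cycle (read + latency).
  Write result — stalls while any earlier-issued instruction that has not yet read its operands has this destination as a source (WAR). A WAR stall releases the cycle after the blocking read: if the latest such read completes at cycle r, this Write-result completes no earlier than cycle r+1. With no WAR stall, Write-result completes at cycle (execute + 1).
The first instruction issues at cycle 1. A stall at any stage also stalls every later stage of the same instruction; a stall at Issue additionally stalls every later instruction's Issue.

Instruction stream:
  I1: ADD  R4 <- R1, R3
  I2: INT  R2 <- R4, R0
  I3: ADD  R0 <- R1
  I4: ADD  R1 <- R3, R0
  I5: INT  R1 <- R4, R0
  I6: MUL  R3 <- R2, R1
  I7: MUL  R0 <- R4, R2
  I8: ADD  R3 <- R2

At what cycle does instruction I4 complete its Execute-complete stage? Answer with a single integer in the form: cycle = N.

t=1  I1 dispatched to ADD
t=2  I1 operands ready, I2 dispatched to INT
t=4  I1 complete
t=5  R4←I1
t=6  I2 operands ready, I3 dispatched to ADD
t=7  I2 complete, I3 operands ready
t=8  R2←I2
t=9  I3 complete
t=10  R0←I3
t=11  I4 dispatched to ADD
t=12  I4 operands ready
t=14  I4 complete
t=15  R1←I4
t=16  I5 dispatched to INT
t=17  I5 operands ready, I6 dispatched to MUL
t=18  I5 complete
t=19  R1←I5
t=20  I6 operands ready
t=24  I6 complete
t=25  R3←I6
t=26  I7 dispatched to MUL
t=27  I7 operands ready, I8 dispatched to ADD
t=28  I8 operands ready
t=30  I8 complete
t=31  I7 complete, R3←I8
t=32  R0←I7

cycle = 14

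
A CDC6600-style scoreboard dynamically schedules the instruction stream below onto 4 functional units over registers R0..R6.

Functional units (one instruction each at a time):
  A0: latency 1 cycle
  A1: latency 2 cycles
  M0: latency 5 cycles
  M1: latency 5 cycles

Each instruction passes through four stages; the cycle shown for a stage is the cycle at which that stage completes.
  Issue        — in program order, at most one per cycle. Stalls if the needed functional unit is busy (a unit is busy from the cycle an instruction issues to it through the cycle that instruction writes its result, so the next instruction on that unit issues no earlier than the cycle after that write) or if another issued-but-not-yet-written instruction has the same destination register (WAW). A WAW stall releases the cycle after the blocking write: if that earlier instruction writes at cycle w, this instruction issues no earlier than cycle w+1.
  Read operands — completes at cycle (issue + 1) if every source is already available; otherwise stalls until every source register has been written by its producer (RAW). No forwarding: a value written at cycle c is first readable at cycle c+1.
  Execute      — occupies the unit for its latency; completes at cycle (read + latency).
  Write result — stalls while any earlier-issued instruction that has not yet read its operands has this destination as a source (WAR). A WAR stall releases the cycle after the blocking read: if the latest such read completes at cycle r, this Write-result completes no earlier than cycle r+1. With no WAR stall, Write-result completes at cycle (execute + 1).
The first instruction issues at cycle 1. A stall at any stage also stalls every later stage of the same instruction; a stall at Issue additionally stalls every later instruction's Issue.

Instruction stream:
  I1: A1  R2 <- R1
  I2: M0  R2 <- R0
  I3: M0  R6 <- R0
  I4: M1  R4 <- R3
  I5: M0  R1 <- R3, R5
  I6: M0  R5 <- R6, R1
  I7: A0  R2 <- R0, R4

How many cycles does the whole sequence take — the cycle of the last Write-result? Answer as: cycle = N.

[I1] 1/2/4/5
[I2] 6/7/12/13  (WAW R2: wait I1 write@5)
[I3] 14/15/20/21  (struct: M0 busy until I2 writes@13)
[I4] 15/16/21/22
[I5] 22/23/28/29  (struct: M0 busy until I3 writes@21)
[I6] 30/31/36/37  (struct: M0 busy until I5 writes@29)
[I7] 31/32/33/34

cycle = 37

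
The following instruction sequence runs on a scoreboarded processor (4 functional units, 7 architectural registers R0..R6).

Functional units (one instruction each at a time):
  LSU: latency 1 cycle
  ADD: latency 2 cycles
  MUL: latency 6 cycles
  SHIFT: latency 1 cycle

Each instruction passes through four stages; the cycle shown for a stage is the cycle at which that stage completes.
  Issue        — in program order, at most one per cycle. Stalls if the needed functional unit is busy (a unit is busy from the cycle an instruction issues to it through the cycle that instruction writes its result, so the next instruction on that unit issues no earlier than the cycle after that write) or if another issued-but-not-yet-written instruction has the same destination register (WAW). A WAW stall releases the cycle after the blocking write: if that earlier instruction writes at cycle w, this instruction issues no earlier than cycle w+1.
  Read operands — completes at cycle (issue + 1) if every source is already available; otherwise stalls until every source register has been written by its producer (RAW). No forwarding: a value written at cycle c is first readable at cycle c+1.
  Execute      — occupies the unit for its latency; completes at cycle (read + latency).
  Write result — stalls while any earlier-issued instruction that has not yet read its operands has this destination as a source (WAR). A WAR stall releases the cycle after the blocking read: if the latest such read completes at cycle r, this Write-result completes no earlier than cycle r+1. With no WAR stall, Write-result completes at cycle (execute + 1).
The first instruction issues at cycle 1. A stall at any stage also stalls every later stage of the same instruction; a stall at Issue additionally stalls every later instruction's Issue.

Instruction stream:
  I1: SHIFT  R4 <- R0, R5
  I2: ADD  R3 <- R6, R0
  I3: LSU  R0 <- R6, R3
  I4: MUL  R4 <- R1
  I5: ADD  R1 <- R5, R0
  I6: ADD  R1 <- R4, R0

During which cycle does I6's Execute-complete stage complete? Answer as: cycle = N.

cycle = 17

t=1  I1 issues→SHIFT
t=2  I1 reads · I2 issues→ADD
t=3  I1 exec-done · I2 reads · I3 issues→LSU
t=4  I1 writes R4
t=5  I2 exec-done · I4 issues→MUL
t=6  I2 writes R3 · I4 reads
t=7  I3 reads · I5 issues→ADD
t=8  I3 exec-done
t=9  I3 writes R0
t=10  I5 reads
t=12  I4 exec-done · I5 exec-done
t=13  I4 writes R4 · I5 writes R1
t=14  I6 issues→ADD
t=15  I6 reads
t=17  I6 exec-done
t=18  I6 writes R1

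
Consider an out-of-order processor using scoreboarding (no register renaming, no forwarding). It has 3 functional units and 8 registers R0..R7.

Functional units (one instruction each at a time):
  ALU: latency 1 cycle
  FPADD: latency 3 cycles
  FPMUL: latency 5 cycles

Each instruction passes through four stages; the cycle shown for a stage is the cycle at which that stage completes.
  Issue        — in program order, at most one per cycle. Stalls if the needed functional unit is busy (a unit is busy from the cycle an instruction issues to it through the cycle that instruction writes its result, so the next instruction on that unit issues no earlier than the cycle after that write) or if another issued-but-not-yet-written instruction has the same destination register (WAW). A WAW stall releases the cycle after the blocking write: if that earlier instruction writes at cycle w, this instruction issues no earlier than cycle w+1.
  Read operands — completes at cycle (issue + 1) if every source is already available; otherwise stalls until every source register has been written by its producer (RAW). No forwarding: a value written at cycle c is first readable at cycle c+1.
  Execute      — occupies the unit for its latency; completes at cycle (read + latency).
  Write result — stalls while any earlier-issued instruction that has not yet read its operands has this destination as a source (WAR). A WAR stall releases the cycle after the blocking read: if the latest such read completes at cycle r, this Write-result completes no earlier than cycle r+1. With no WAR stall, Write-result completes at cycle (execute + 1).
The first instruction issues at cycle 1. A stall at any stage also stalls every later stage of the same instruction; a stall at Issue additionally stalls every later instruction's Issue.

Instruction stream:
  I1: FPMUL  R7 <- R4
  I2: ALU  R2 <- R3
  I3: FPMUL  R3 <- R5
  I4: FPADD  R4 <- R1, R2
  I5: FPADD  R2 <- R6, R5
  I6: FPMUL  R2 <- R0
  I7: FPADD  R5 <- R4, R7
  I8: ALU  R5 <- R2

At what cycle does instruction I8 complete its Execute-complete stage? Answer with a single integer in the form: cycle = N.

cycle = 31

c1: I1 dispatched to FPMUL
c2: I1 operands ready · I2 dispatched to ALU
c3: I2 operands ready
c4: I2 complete
c5: R2←I2
c7: I1 complete
c8: R7←I1
c9: I3 dispatched to FPMUL
c10: I3 operands ready · I4 dispatched to FPADD
c11: I4 operands ready
c14: I4 complete
c15: I3 complete · R4←I4
c16: R3←I3 · I5 dispatched to FPADD
c17: I5 operands ready
c20: I5 complete
c21: R2←I5
c22: I6 dispatched to FPMUL
c23: I6 operands ready · I7 dispatched to FPADD
c24: I7 operands ready
c27: I7 complete
c28: I6 complete · R5←I7
c29: R2←I6 · I8 dispatched to ALU
c30: I8 operands ready
c31: I8 complete
c32: R5←I8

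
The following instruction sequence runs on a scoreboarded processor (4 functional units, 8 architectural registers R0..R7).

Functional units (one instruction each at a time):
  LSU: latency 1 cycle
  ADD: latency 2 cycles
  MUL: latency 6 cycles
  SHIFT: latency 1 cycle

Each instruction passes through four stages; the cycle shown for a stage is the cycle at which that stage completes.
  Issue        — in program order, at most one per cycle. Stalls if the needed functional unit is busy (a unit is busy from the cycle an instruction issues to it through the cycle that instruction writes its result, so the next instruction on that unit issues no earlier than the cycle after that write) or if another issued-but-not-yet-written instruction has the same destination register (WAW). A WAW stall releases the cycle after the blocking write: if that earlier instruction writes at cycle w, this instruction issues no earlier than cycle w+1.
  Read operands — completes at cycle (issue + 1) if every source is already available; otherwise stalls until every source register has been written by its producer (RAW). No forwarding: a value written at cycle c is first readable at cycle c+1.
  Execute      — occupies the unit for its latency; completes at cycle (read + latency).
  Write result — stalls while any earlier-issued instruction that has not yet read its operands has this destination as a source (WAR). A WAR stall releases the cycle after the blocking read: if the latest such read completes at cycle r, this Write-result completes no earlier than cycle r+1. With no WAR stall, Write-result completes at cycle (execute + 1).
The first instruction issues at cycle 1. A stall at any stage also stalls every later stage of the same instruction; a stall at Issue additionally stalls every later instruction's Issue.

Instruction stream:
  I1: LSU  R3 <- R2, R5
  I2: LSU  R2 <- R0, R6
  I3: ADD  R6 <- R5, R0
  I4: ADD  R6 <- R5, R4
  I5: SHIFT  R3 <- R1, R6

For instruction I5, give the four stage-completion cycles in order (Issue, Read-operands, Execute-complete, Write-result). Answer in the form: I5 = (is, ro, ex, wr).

I5 = (12, 16, 17, 18)

I1: IS=1 RO=2 EX=3 WR=4
I2: IS=5 RO=6 EX=7 WR=8  [struct: LSU busy until I1 writes@4]
I3: IS=6 RO=7 EX=9 WR=10
I4: IS=11 RO=12 EX=14 WR=15  [struct: ADD busy until I3 writes@10]
I5: IS=12 RO=16 EX=17 WR=18  [RAW R6: wait I4 write@15]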